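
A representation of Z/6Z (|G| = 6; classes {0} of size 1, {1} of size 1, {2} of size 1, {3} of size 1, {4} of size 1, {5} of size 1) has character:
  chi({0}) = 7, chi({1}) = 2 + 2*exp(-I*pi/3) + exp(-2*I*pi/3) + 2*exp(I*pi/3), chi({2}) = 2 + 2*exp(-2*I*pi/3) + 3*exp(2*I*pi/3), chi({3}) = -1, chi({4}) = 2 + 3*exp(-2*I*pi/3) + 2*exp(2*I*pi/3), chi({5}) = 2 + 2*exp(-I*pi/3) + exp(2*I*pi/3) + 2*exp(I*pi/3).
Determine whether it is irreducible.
Not irreducible (reducible): <chi, chi> = 13 > 1.

Solution. <chi, chi> = (1/|G|) sum_C |C| * |chi(C)|^2 = (1/6)[1*|7|^2 + 1*|2 + 2*exp(-I*pi/3) + exp(-2*I*pi/3) + 2*exp(I*pi/3)|^2 + 1*|2 + 2*exp(-2*I*pi/3) + 3*exp(2*I*pi/3)|^2 + 1*|-1|^2 + 1*|2 + 3*exp(-2*I*pi/3) + 2*exp(2*I*pi/3)|^2 + 1*|2 + 2*exp(-I*pi/3) + exp(2*I*pi/3) + 2*exp(I*pi/3)|^2]
  = (1/6)[(49) + (13) + (1) + (1) + (1) + (13)] = 78/6 = 13.
(Exp terms are combined using exp(i*s)*conj(exp(i*t)) = exp(i*(s-t)), and sums of them are collapsed using the identity that for every m > 1 the m distinct m-th roots of unity sum to 0, e.g. 1 + exp(2*I*pi/3) + exp(-2*I*pi/3) = 0.)
A character is irreducible iff <chi, chi> = 1, so this representation is reducible.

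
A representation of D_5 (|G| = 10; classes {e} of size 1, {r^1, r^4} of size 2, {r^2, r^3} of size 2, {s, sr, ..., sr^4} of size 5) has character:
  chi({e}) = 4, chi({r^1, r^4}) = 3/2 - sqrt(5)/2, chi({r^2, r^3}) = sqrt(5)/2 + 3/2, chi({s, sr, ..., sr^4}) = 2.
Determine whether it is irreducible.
Not irreducible (reducible): <chi, chi> = 5 > 1.

Reasoning: <chi, chi> = (1/|G|) sum_C |C| * |chi(C)|^2 = (1/10)[1*|4|^2 + 2*|3/2 - sqrt(5)/2|^2 + 2*|sqrt(5)/2 + 3/2|^2 + 5*|2|^2]
  = (1/10)[(16) + (7 - 3*sqrt(5)) + (3*sqrt(5) + 7) + (20)] = 50/10 = 5.
A character is irreducible iff <chi, chi> = 1, so this representation is reducible.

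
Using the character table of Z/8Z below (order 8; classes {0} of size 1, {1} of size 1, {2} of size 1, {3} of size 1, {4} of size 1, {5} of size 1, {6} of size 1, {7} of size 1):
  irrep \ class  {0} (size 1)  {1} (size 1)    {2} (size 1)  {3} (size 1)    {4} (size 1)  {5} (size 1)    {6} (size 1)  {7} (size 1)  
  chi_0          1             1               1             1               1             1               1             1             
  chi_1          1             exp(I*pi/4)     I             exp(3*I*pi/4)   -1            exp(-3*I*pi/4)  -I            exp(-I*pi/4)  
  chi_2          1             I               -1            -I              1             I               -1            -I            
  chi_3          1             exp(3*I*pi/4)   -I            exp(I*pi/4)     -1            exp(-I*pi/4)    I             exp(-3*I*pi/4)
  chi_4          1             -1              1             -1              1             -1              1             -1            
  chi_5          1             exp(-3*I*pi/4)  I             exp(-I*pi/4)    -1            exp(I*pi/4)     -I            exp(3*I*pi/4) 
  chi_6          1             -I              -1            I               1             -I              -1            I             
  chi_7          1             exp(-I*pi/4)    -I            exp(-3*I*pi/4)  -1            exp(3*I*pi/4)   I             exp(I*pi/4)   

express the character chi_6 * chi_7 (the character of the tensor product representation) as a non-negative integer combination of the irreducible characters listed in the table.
chi_6 tensor chi_7 = chi_5 (all other irreducibles have multiplicity 0).

Explanation: The character of a tensor product is the pointwise product (chi_6 * chi_7)(C) = chi_6(C) * chi_7(C):
  {0}: (1)*(1), {1}: (-I)*(exp(-I*pi/4)), {2}: (-1)*(-I), {3}: (I)*(exp(-3*I*pi/4)), {4}: (1)*(-1), {5}: (-I)*(exp(3*I*pi/4)), {6}: (-1)*(I), {7}: (I)*(exp(I*pi/4))
so (chi_6 * chi_7) takes values
  {0} -> 1, {1} -> -exp(I*pi/4), {2} -> I, {3} -> exp(-I*pi/4), {4} -> -1, {5} -> -exp(-3*I*pi/4), {6} -> -I, {7} -> exp(3*I*pi/4).
Now take the inner product of this character with each irreducible chi from the table, <chi_6*chi_7, chi> = (1/8) sum_C |C| (chi_6*chi_7)(C) conj(chi(C)):
  <chi_6*chi_7, chi_0> = (1/8)[1*(1)*conj(1) + 1*(-exp(I*pi/4))*conj(1) + 1*(I)*conj(1) + 1*(exp(-I*pi/4))*conj(1) + 1*(-1)*conj(1) + 1*(-exp(-3*I*pi/4))*conj(1) + 1*(-I)*conj(1) + 1*(exp(3*I*pi/4))*conj(1)]
      = (1/8)[(1) + (-exp(I*pi/4)) + (I) + (exp(-I*pi/4)) + (-1) + (-exp(-3*I*pi/4)) + (-I) + (exp(3*I*pi/4))] = 0/8 = 0
  <chi_6*chi_7, chi_1> = (1/8)[1*(1)*conj(1) + 1*(-exp(I*pi/4))*conj(exp(I*pi/4)) + 1*(I)*conj(I) + 1*(exp(-I*pi/4))*conj(exp(3*I*pi/4)) + 1*(-1)*conj(-1) + 1*(-exp(-3*I*pi/4))*conj(exp(-3*I*pi/4)) + 1*(-I)*conj(-I) + 1*(exp(3*I*pi/4))*conj(exp(-I*pi/4))]
      = (1/8)[(1) + (-1) + (1) + (-1) + (1) + (-1) + (1) + (-1)] = 0/8 = 0
  <chi_6*chi_7, chi_2> = (1/8)[1*(1)*conj(1) + 1*(-exp(I*pi/4))*conj(I) + 1*(I)*conj(-1) + 1*(exp(-I*pi/4))*conj(-I) + 1*(-1)*conj(1) + 1*(-exp(-3*I*pi/4))*conj(I) + 1*(-I)*conj(-1) + 1*(exp(3*I*pi/4))*conj(-I)]
      = (1/8)[(1) + (exp(3*I*pi/4)) + (-I) + (exp(I*pi/4)) + (-1) + (exp(-I*pi/4)) + (I) + (exp(-3*I*pi/4))] = 0/8 = 0
  <chi_6*chi_7, chi_3> = (1/8)[1*(1)*conj(1) + 1*(-exp(I*pi/4))*conj(exp(3*I*pi/4)) + 1*(I)*conj(-I) + 1*(exp(-I*pi/4))*conj(exp(I*pi/4)) + 1*(-1)*conj(-1) + 1*(-exp(-3*I*pi/4))*conj(exp(-I*pi/4)) + 1*(-I)*conj(I) + 1*(exp(3*I*pi/4))*conj(exp(-3*I*pi/4))]
      = (1/8)[(1) + (I) + (-1) + (-I) + (1) + (I) + (-1) + (-I)] = 0/8 = 0
  <chi_6*chi_7, chi_4> = (1/8)[1*(1)*conj(1) + 1*(-exp(I*pi/4))*conj(-1) + 1*(I)*conj(1) + 1*(exp(-I*pi/4))*conj(-1) + 1*(-1)*conj(1) + 1*(-exp(-3*I*pi/4))*conj(-1) + 1*(-I)*conj(1) + 1*(exp(3*I*pi/4))*conj(-1)]
      = (1/8)[(1) + (exp(I*pi/4)) + (I) + (-exp(-I*pi/4)) + (-1) + (exp(-3*I*pi/4)) + (-I) + (-exp(3*I*pi/4))] = 0/8 = 0
  <chi_6*chi_7, chi_5> = (1/8)[1*(1)*conj(1) + 1*(-exp(I*pi/4))*conj(exp(-3*I*pi/4)) + 1*(I)*conj(I) + 1*(exp(-I*pi/4))*conj(exp(-I*pi/4)) + 1*(-1)*conj(-1) + 1*(-exp(-3*I*pi/4))*conj(exp(I*pi/4)) + 1*(-I)*conj(-I) + 1*(exp(3*I*pi/4))*conj(exp(3*I*pi/4))]
      = (1/8)[(1) + (1) + (1) + (1) + (1) + (1) + (1) + (1)] = 8/8 = 1
  <chi_6*chi_7, chi_6> = (1/8)[1*(1)*conj(1) + 1*(-exp(I*pi/4))*conj(-I) + 1*(I)*conj(-1) + 1*(exp(-I*pi/4))*conj(I) + 1*(-1)*conj(1) + 1*(-exp(-3*I*pi/4))*conj(-I) + 1*(-I)*conj(-1) + 1*(exp(3*I*pi/4))*conj(I)]
      = (1/8)[(1) + (-exp(3*I*pi/4)) + (-I) + (-exp(I*pi/4)) + (-1) + (-exp(-I*pi/4)) + (I) + (-exp(-3*I*pi/4))] = 0/8 = 0
  <chi_6*chi_7, chi_7> = (1/8)[1*(1)*conj(1) + 1*(-exp(I*pi/4))*conj(exp(-I*pi/4)) + 1*(I)*conj(-I) + 1*(exp(-I*pi/4))*conj(exp(-3*I*pi/4)) + 1*(-1)*conj(-1) + 1*(-exp(-3*I*pi/4))*conj(exp(3*I*pi/4)) + 1*(-I)*conj(I) + 1*(exp(3*I*pi/4))*conj(exp(I*pi/4))]
      = (1/8)[(1) + (-I) + (-1) + (I) + (1) + (-I) + (-1) + (I)] = 0/8 = 0
(Exp terms are combined using exp(i*s)*conj(exp(i*t)) = exp(i*(s-t)), and sums of them are collapsed using the identity that for every m > 1 the m distinct m-th roots of unity sum to 0, e.g. 1 + exp(2*I*pi/3) + exp(-2*I*pi/3) = 0.)
Hence the multiplicities are chi_5: 1. Dimension check: dim(chi_6)*dim(chi_7) = 1*1 = 1 and sum (mult * dim) = 1*1 = 1.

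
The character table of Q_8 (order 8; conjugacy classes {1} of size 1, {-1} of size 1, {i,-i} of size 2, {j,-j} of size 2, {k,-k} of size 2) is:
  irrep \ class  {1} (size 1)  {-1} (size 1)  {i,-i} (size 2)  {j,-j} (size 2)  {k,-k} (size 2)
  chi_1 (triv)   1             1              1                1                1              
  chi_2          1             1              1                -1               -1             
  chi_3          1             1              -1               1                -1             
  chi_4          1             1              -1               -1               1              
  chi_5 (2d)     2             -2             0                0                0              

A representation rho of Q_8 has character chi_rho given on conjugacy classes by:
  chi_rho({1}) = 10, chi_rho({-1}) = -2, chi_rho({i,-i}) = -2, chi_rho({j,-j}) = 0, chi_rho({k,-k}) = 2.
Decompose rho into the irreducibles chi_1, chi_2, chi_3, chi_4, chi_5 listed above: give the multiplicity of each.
Multiplicities: chi_1: 1, chi_2: 0, chi_3: 1, chi_4: 2, chi_5: 3.

Reasoning: Use <chi_rho, chi> = (1/|G|) sum_C |C| * chi_rho(C) * conj(chi(C)) with |G| = 8 for each irreducible chi in the table:
  <chi_rho, chi_1> = (1/8)[1*(10)*conj(1) + 1*(-2)*conj(1) + 2*(-2)*conj(1) + 2*(0)*conj(1) + 2*(2)*conj(1)]
      = (1/8)[(10) + (-2) + (-4) + (0) + (4)] = 8/8 = 1
  <chi_rho, chi_2> = (1/8)[1*(10)*conj(1) + 1*(-2)*conj(1) + 2*(-2)*conj(1) + 2*(0)*conj(-1) + 2*(2)*conj(-1)]
      = (1/8)[(10) + (-2) + (-4) + (0) + (-4)] = 0/8 = 0
  <chi_rho, chi_3> = (1/8)[1*(10)*conj(1) + 1*(-2)*conj(1) + 2*(-2)*conj(-1) + 2*(0)*conj(1) + 2*(2)*conj(-1)]
      = (1/8)[(10) + (-2) + (4) + (0) + (-4)] = 8/8 = 1
  <chi_rho, chi_4> = (1/8)[1*(10)*conj(1) + 1*(-2)*conj(1) + 2*(-2)*conj(-1) + 2*(0)*conj(-1) + 2*(2)*conj(1)]
      = (1/8)[(10) + (-2) + (4) + (0) + (4)] = 16/8 = 2
  <chi_rho, chi_5> = (1/8)[1*(10)*conj(2) + 1*(-2)*conj(-2) + 2*(-2)*conj(0) + 2*(0)*conj(0) + 2*(2)*conj(0)]
      = (1/8)[(20) + (4) + (0) + (0) + (0)] = 24/8 = 3
Dimension check: dim(rho) = sum (mult * dim) = 1*1 + 0*1 + 1*1 + 2*1 + 3*2 = 10 = chi_rho(e) = 10.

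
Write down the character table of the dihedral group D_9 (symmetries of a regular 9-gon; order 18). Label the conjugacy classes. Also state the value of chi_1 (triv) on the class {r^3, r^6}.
Conjugacy classes: {e} of size 1, {r^1, r^8} of size 2, {r^2, r^7} of size 2, {r^3, r^6} of size 2, {r^4, r^5} of size 2, {s, sr, ..., sr^8} of size 9.
Character table:
  irrep \ class              {e} (size 1)  {r^1, r^8} (size 2)  {r^2, r^7} (size 2)  {r^3, r^6} (size 2)  {r^4, r^5} (size 2)  {s, sr, ..., sr^8} (size 9)
  chi_1 (triv)               1             1                    1                    1                    1                    1                          
  chi_2 (sign: r->1, s->-1)  1             1                    1                    1                    1                    -1                         
  chi_3 (2d, j=1)            2             2*cos(2*pi/9)        2*cos(4*pi/9)        -1                   -2*cos(pi/9)         0                          
  chi_4 (2d, j=2)            2             2*cos(4*pi/9)        -2*cos(pi/9)         -1                   2*cos(2*pi/9)        0                          
  chi_5 (2d, j=3)            2             -1                   -1                   2                    -1                   0                          
  chi_6 (2d, j=4)            2             -2*cos(pi/9)         2*cos(2*pi/9)        -1                   2*cos(4*pi/9)        0                          

Spot check: chi_1 (triv) on {r^3, r^6} = 1.

Working: D_9 has order 2*9 = 18 with 6 conjugacy classes, hence 6 irreducibles. Sum of squared dims 1 + 1 + 4 + 4 + 4 + 4 = 18 = |G|. Linear characters come from the abelianisation; the 2-dimensional irreps have character r^k -> 2*cos(2*pi*j*k/9), reflections -> 0.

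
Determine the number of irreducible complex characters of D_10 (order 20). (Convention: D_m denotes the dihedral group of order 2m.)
8

Working: The number of irreducible complex representations of a finite group equals its number of conjugacy classes. D_10 has 8 conjugacy classes (n/2 + 3 for n even), so D_10 (order 20) has exactly 8 irreducible complex representations.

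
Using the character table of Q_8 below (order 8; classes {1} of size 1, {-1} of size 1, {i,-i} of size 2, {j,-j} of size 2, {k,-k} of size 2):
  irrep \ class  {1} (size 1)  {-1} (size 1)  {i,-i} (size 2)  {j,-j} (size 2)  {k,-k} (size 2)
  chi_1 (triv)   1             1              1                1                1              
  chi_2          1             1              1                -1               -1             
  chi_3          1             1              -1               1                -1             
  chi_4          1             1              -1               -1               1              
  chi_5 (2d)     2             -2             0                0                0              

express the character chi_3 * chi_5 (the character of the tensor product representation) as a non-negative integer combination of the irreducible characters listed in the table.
chi_3 tensor chi_5 = chi_5 (all other irreducibles have multiplicity 0).

The character of a tensor product is the pointwise product (chi_3 * chi_5)(C) = chi_3(C) * chi_5(C):
  {1}: (1)*(2), {-1}: (1)*(-2), {i,-i}: (-1)*(0), {j,-j}: (1)*(0), {k,-k}: (-1)*(0)
so (chi_3 * chi_5) takes values
  {1} -> 2, {-1} -> -2, {i,-i} -> 0, {j,-j} -> 0, {k,-k} -> 0.
Now take the inner product of this character with each irreducible chi from the table, <chi_3*chi_5, chi> = (1/8) sum_C |C| (chi_3*chi_5)(C) conj(chi(C)):
  <chi_3*chi_5, chi_1> = (1/8)[1*(2)*conj(1) + 1*(-2)*conj(1) + 2*(0)*conj(1) + 2*(0)*conj(1) + 2*(0)*conj(1)]
      = (1/8)[(2) + (-2) + (0) + (0) + (0)] = 0/8 = 0
  <chi_3*chi_5, chi_2> = (1/8)[1*(2)*conj(1) + 1*(-2)*conj(1) + 2*(0)*conj(1) + 2*(0)*conj(-1) + 2*(0)*conj(-1)]
      = (1/8)[(2) + (-2) + (0) + (0) + (0)] = 0/8 = 0
  <chi_3*chi_5, chi_3> = (1/8)[1*(2)*conj(1) + 1*(-2)*conj(1) + 2*(0)*conj(-1) + 2*(0)*conj(1) + 2*(0)*conj(-1)]
      = (1/8)[(2) + (-2) + (0) + (0) + (0)] = 0/8 = 0
  <chi_3*chi_5, chi_4> = (1/8)[1*(2)*conj(1) + 1*(-2)*conj(1) + 2*(0)*conj(-1) + 2*(0)*conj(-1) + 2*(0)*conj(1)]
      = (1/8)[(2) + (-2) + (0) + (0) + (0)] = 0/8 = 0
  <chi_3*chi_5, chi_5> = (1/8)[1*(2)*conj(2) + 1*(-2)*conj(-2) + 2*(0)*conj(0) + 2*(0)*conj(0) + 2*(0)*conj(0)]
      = (1/8)[(4) + (4) + (0) + (0) + (0)] = 8/8 = 1
Hence the multiplicities are chi_5: 1. Dimension check: dim(chi_3)*dim(chi_5) = 1*2 = 2 and sum (mult * dim) = 1*2 = 2.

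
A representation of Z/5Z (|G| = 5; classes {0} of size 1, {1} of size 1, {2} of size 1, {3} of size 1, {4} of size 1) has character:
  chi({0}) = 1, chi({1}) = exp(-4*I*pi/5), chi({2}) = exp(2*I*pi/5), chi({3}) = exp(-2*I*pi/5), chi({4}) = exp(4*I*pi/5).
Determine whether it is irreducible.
Irreducible: <chi, chi> = 1.

Working: <chi, chi> = (1/|G|) sum_C |C| * |chi(C)|^2 = (1/5)[1*|1|^2 + 1*|exp(-4*I*pi/5)|^2 + 1*|exp(2*I*pi/5)|^2 + 1*|exp(-2*I*pi/5)|^2 + 1*|exp(4*I*pi/5)|^2]
  = (1/5)[(1) + (1) + (1) + (1) + (1)] = 5/5 = 1.
(Exp terms are combined using exp(i*s)*conj(exp(i*t)) = exp(i*(s-t)), and sums of them are collapsed using the identity that for every m > 1 the m distinct m-th roots of unity sum to 0, e.g. 1 + exp(2*I*pi/3) + exp(-2*I*pi/3) = 0.)
A character is irreducible iff <chi, chi> = 1, so this representation is irreducible.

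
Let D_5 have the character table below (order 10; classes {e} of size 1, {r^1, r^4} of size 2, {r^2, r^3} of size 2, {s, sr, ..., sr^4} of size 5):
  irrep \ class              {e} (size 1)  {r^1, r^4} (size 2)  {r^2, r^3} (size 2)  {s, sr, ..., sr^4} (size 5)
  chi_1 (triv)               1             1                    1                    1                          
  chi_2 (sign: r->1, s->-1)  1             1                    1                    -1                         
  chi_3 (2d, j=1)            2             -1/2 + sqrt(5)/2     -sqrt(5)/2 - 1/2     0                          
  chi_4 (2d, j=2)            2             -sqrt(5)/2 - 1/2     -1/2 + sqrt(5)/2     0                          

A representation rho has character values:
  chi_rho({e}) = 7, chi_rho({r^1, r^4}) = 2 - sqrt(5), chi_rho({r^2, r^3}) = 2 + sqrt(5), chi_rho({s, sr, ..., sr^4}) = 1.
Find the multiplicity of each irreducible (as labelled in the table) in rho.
Multiplicities: chi_1: 2, chi_2: 1, chi_3: 0, chi_4: 2.

Proof sketch: Use <chi_rho, chi> = (1/|G|) sum_C |C| * chi_rho(C) * conj(chi(C)) with |G| = 10 for each irreducible chi in the table:
  <chi_rho, chi_1> = (1/10)[1*(7)*conj(1) + 2*(2 - sqrt(5))*conj(1) + 2*(2 + sqrt(5))*conj(1) + 5*(1)*conj(1)]
      = (1/10)[(7) + (4 - 2*sqrt(5)) + (4 + 2*sqrt(5)) + (5)] = 20/10 = 2
  <chi_rho, chi_2> = (1/10)[1*(7)*conj(1) + 2*(2 - sqrt(5))*conj(1) + 2*(2 + sqrt(5))*conj(1) + 5*(1)*conj(-1)]
      = (1/10)[(7) + (4 - 2*sqrt(5)) + (4 + 2*sqrt(5)) + (-5)] = 10/10 = 1
  <chi_rho, chi_3> = (1/10)[1*(7)*conj(2) + 2*(2 - sqrt(5))*conj(-1/2 + sqrt(5)/2) + 2*(2 + sqrt(5))*conj(-sqrt(5)/2 - 1/2) + 5*(1)*conj(0)]
      = (1/10)[(14) + (-7 + 3*sqrt(5)) + (-7 - 3*sqrt(5)) + (0)] = 0/10 = 0
  <chi_rho, chi_4> = (1/10)[1*(7)*conj(2) + 2*(2 - sqrt(5))*conj(-sqrt(5)/2 - 1/2) + 2*(2 + sqrt(5))*conj(-1/2 + sqrt(5)/2) + 5*(1)*conj(0)]
      = (1/10)[(14) + (3 - sqrt(5)) + (sqrt(5) + 3) + (0)] = 20/10 = 2
Dimension check: dim(rho) = sum (mult * dim) = 2*1 + 1*1 + 0*2 + 2*2 = 7 = chi_rho(e) = 7.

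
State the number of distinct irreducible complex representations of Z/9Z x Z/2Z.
18

Explanation: The number of irreducible complex representations of a finite group equals its number of conjugacy classes. Z/9Z x Z/2Z is abelian of order 18, so every element is its own conjugacy class: 18 classes, so Z/9Z x Z/2Z (order 18) has exactly 18 irreducible complex representations.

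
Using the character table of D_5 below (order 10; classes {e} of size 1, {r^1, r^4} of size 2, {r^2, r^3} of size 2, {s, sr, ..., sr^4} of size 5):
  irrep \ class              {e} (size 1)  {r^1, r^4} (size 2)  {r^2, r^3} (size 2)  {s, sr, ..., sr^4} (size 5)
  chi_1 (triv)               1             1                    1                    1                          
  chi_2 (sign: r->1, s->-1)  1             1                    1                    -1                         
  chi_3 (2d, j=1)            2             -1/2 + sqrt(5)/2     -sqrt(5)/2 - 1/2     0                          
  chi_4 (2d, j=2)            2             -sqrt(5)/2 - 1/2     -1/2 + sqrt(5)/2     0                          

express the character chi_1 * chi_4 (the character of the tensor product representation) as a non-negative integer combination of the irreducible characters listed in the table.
chi_1 tensor chi_4 = chi_4 (all other irreducibles have multiplicity 0).

Why: The character of a tensor product is the pointwise product (chi_1 * chi_4)(C) = chi_1(C) * chi_4(C):
  {e}: (1)*(2), {r^1, r^4}: (1)*(-sqrt(5)/2 - 1/2), {r^2, r^3}: (1)*(-1/2 + sqrt(5)/2), {s, sr, ..., sr^4}: (1)*(0)
so (chi_1 * chi_4) takes values
  {e} -> 2, {r^1, r^4} -> -sqrt(5)/2 - 1/2, {r^2, r^3} -> -1/2 + sqrt(5)/2, {s, sr, ..., sr^4} -> 0.
Now take the inner product of this character with each irreducible chi from the table, <chi_1*chi_4, chi> = (1/10) sum_C |C| (chi_1*chi_4)(C) conj(chi(C)):
  <chi_1*chi_4, chi_1> = (1/10)[1*(2)*conj(1) + 2*(-sqrt(5)/2 - 1/2)*conj(1) + 2*(-1/2 + sqrt(5)/2)*conj(1) + 5*(0)*conj(1)]
      = (1/10)[(2) + (-sqrt(5) - 1) + (-1 + sqrt(5)) + (0)] = 0/10 = 0
  <chi_1*chi_4, chi_2> = (1/10)[1*(2)*conj(1) + 2*(-sqrt(5)/2 - 1/2)*conj(1) + 2*(-1/2 + sqrt(5)/2)*conj(1) + 5*(0)*conj(-1)]
      = (1/10)[(2) + (-sqrt(5) - 1) + (-1 + sqrt(5)) + (0)] = 0/10 = 0
  <chi_1*chi_4, chi_3> = (1/10)[1*(2)*conj(2) + 2*(-sqrt(5)/2 - 1/2)*conj(-1/2 + sqrt(5)/2) + 2*(-1/2 + sqrt(5)/2)*conj(-sqrt(5)/2 - 1/2) + 5*(0)*conj(0)]
      = (1/10)[(4) + (-2) + (-2) + (0)] = 0/10 = 0
  <chi_1*chi_4, chi_4> = (1/10)[1*(2)*conj(2) + 2*(-sqrt(5)/2 - 1/2)*conj(-sqrt(5)/2 - 1/2) + 2*(-1/2 + sqrt(5)/2)*conj(-1/2 + sqrt(5)/2) + 5*(0)*conj(0)]
      = (1/10)[(4) + (sqrt(5) + 3) + (3 - sqrt(5)) + (0)] = 10/10 = 1
Hence the multiplicities are chi_4: 1. Dimension check: dim(chi_1)*dim(chi_4) = 1*2 = 2 and sum (mult * dim) = 1*2 = 2.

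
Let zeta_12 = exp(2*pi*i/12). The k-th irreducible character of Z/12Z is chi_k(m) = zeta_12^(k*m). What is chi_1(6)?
chi_1(6) = zeta_12^6 = -1

Working: chi_1(6) = zeta_12^(1*6) = zeta_12^6. Since zeta_12^12 = 1, this equals zeta_12^6 = exp(2*pi*i*6/12) = -1.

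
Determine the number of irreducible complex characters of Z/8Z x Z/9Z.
72

Argument: The number of irreducible complex representations of a finite group equals its number of conjugacy classes. Z/8Z x Z/9Z is abelian of order 72, so every element is its own conjugacy class: 72 classes, so Z/8Z x Z/9Z (order 72) has exactly 72 irreducible complex representations.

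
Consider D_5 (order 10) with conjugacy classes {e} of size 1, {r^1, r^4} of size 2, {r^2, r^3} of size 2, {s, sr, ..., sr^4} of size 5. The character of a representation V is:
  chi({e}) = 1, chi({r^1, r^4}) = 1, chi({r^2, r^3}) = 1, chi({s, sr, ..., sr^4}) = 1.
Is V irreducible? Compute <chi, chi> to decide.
Irreducible: <chi, chi> = 1.

Reasoning: <chi, chi> = (1/|G|) sum_C |C| * |chi(C)|^2 = (1/10)[1*|1|^2 + 2*|1|^2 + 2*|1|^2 + 5*|1|^2]
  = (1/10)[(1) + (2) + (2) + (5)] = 10/10 = 1.
A character is irreducible iff <chi, chi> = 1, so this representation is irreducible.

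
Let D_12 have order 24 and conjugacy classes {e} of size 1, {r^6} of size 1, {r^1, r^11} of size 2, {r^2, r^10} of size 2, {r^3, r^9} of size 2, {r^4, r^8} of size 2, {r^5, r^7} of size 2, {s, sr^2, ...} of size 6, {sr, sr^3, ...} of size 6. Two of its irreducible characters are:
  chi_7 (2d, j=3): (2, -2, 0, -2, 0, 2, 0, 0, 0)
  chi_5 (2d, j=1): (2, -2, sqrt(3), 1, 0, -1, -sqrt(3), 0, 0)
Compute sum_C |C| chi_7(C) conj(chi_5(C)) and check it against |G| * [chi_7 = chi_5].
Sum = 0; so <chi_7, chi_5> = 0 (distinct irreducibles are orthogonal).

Working: Compute term by term over conjugacy classes (|C| * chi_7(C) * conj(chi_5(C))):
  1*(2)*conj(2) + 1*(-2)*conj(-2) + 2*(0)*conj(sqrt(3)) + 2*(-2)*conj(1) + 2*(0)*conj(0) + 2*(2)*conj(-1) + 2*(0)*conj(-sqrt(3)) + 6*(0)*conj(0) + 6*(0)*conj(0)
  = (4) + (4) + (0) + (-4) + (0) + (-4) + (0) + (0) + (0)
  = 0.
Dividing by |G| = 24 gives 0/24 = 0, matching the row-orthogonality relation <chi_7, chi_5> = [chi_7 = chi_5].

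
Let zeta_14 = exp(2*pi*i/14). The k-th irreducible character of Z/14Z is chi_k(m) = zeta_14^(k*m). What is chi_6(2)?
chi_6(2) = zeta_14^12 = exp(-2*I*pi/7)

Why: chi_6(2) = zeta_14^(6*2) = zeta_14^12. Since zeta_14^14 = 1, this equals zeta_14^12 = exp(2*pi*i*12/14) = exp(-2*I*pi/7).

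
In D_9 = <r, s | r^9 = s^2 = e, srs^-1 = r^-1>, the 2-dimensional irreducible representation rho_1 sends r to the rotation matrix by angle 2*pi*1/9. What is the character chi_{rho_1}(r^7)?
chi_{rho_1}(r^7) = 2*cos(2*pi*1*7/9) = 2*cos(4*pi/9)

rho_1(r^7) is rotation by angle 2*pi*1*7/9, whose trace is 2*cos(2*pi*1*7/9) = 2*cos(4*pi/9).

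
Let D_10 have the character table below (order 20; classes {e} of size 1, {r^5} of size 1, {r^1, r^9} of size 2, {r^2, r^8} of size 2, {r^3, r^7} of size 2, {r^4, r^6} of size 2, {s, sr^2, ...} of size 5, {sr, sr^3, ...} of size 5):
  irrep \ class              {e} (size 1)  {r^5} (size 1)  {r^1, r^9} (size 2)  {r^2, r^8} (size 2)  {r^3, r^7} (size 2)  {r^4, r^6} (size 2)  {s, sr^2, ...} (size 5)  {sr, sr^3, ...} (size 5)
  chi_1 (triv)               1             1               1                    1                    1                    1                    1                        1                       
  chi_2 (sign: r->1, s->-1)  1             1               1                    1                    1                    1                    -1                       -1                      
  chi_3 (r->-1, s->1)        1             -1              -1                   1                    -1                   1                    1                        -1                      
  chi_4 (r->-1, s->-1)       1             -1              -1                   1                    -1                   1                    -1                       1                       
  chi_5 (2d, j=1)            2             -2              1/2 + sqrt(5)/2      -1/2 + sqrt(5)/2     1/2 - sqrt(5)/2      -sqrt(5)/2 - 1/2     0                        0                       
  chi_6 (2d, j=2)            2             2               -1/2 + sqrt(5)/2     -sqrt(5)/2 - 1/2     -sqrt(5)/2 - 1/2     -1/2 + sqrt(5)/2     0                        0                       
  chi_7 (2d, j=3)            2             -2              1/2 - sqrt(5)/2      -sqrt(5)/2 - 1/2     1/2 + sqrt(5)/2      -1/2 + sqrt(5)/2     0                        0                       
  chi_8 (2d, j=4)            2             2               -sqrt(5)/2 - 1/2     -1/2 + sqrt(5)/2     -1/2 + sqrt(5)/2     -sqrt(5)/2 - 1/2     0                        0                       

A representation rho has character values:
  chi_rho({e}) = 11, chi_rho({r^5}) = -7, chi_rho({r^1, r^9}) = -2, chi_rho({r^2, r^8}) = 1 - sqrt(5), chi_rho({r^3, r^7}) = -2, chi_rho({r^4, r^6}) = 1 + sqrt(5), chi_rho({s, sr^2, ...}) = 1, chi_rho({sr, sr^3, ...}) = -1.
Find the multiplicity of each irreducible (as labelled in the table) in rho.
Multiplicities: chi_1: 0, chi_2: 0, chi_3: 2, chi_4: 1, chi_5: 1, chi_6: 1, chi_7: 2, chi_8: 0.

Solution. Use <chi_rho, chi> = (1/|G|) sum_C |C| * chi_rho(C) * conj(chi(C)) with |G| = 20 for each irreducible chi in the table:
  <chi_rho, chi_1> = (1/20)[1*(11)*conj(1) + 1*(-7)*conj(1) + 2*(-2)*conj(1) + 2*(1 - sqrt(5))*conj(1) + 2*(-2)*conj(1) + 2*(1 + sqrt(5))*conj(1) + 5*(1)*conj(1) + 5*(-1)*conj(1)]
      = (1/20)[(11) + (-7) + (-4) + (2 - 2*sqrt(5)) + (-4) + (2 + 2*sqrt(5)) + (5) + (-5)] = 0/20 = 0
  <chi_rho, chi_2> = (1/20)[1*(11)*conj(1) + 1*(-7)*conj(1) + 2*(-2)*conj(1) + 2*(1 - sqrt(5))*conj(1) + 2*(-2)*conj(1) + 2*(1 + sqrt(5))*conj(1) + 5*(1)*conj(-1) + 5*(-1)*conj(-1)]
      = (1/20)[(11) + (-7) + (-4) + (2 - 2*sqrt(5)) + (-4) + (2 + 2*sqrt(5)) + (-5) + (5)] = 0/20 = 0
  <chi_rho, chi_3> = (1/20)[1*(11)*conj(1) + 1*(-7)*conj(-1) + 2*(-2)*conj(-1) + 2*(1 - sqrt(5))*conj(1) + 2*(-2)*conj(-1) + 2*(1 + sqrt(5))*conj(1) + 5*(1)*conj(1) + 5*(-1)*conj(-1)]
      = (1/20)[(11) + (7) + (4) + (2 - 2*sqrt(5)) + (4) + (2 + 2*sqrt(5)) + (5) + (5)] = 40/20 = 2
  <chi_rho, chi_4> = (1/20)[1*(11)*conj(1) + 1*(-7)*conj(-1) + 2*(-2)*conj(-1) + 2*(1 - sqrt(5))*conj(1) + 2*(-2)*conj(-1) + 2*(1 + sqrt(5))*conj(1) + 5*(1)*conj(-1) + 5*(-1)*conj(1)]
      = (1/20)[(11) + (7) + (4) + (2 - 2*sqrt(5)) + (4) + (2 + 2*sqrt(5)) + (-5) + (-5)] = 20/20 = 1
  <chi_rho, chi_5> = (1/20)[1*(11)*conj(2) + 1*(-7)*conj(-2) + 2*(-2)*conj(1/2 + sqrt(5)/2) + 2*(1 - sqrt(5))*conj(-1/2 + sqrt(5)/2) + 2*(-2)*conj(1/2 - sqrt(5)/2) + 2*(1 + sqrt(5))*conj(-sqrt(5)/2 - 1/2) + 5*(1)*conj(0) + 5*(-1)*conj(0)]
      = (1/20)[(22) + (14) + (-2*sqrt(5) - 2) + (-6 + 2*sqrt(5)) + (-2 + 2*sqrt(5)) + (-6 - 2*sqrt(5)) + (0) + (0)] = 20/20 = 1
  <chi_rho, chi_6> = (1/20)[1*(11)*conj(2) + 1*(-7)*conj(2) + 2*(-2)*conj(-1/2 + sqrt(5)/2) + 2*(1 - sqrt(5))*conj(-sqrt(5)/2 - 1/2) + 2*(-2)*conj(-sqrt(5)/2 - 1/2) + 2*(1 + sqrt(5))*conj(-1/2 + sqrt(5)/2) + 5*(1)*conj(0) + 5*(-1)*conj(0)]
      = (1/20)[(22) + (-14) + (2 - 2*sqrt(5)) + (4) + (2 + 2*sqrt(5)) + (4) + (0) + (0)] = 20/20 = 1
  <chi_rho, chi_7> = (1/20)[1*(11)*conj(2) + 1*(-7)*conj(-2) + 2*(-2)*conj(1/2 - sqrt(5)/2) + 2*(1 - sqrt(5))*conj(-sqrt(5)/2 - 1/2) + 2*(-2)*conj(1/2 + sqrt(5)/2) + 2*(1 + sqrt(5))*conj(-1/2 + sqrt(5)/2) + 5*(1)*conj(0) + 5*(-1)*conj(0)]
      = (1/20)[(22) + (14) + (-2 + 2*sqrt(5)) + (4) + (-2*sqrt(5) - 2) + (4) + (0) + (0)] = 40/20 = 2
  <chi_rho, chi_8> = (1/20)[1*(11)*conj(2) + 1*(-7)*conj(2) + 2*(-2)*conj(-sqrt(5)/2 - 1/2) + 2*(1 - sqrt(5))*conj(-1/2 + sqrt(5)/2) + 2*(-2)*conj(-1/2 + sqrt(5)/2) + 2*(1 + sqrt(5))*conj(-sqrt(5)/2 - 1/2) + 5*(1)*conj(0) + 5*(-1)*conj(0)]
      = (1/20)[(22) + (-14) + (2 + 2*sqrt(5)) + (-6 + 2*sqrt(5)) + (2 - 2*sqrt(5)) + (-6 - 2*sqrt(5)) + (0) + (0)] = 0/20 = 0
Dimension check: dim(rho) = sum (mult * dim) = 0*1 + 0*1 + 2*1 + 1*1 + 1*2 + 1*2 + 2*2 + 0*2 = 11 = chi_rho(e) = 11.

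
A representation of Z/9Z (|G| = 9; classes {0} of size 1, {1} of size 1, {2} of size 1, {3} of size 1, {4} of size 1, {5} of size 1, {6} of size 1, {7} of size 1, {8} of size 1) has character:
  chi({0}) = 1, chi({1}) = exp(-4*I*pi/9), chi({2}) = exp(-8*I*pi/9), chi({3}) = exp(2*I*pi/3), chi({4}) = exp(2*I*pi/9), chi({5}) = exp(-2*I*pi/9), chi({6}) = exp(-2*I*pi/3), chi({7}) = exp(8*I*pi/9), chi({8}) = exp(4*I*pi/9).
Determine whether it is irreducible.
Irreducible: <chi, chi> = 1.

Reasoning: <chi, chi> = (1/|G|) sum_C |C| * |chi(C)|^2 = (1/9)[1*|1|^2 + 1*|exp(-4*I*pi/9)|^2 + 1*|exp(-8*I*pi/9)|^2 + 1*|exp(2*I*pi/3)|^2 + 1*|exp(2*I*pi/9)|^2 + 1*|exp(-2*I*pi/9)|^2 + 1*|exp(-2*I*pi/3)|^2 + 1*|exp(8*I*pi/9)|^2 + 1*|exp(4*I*pi/9)|^2]
  = (1/9)[(1) + (1) + (1) + (1) + (1) + (1) + (1) + (1) + (1)] = 9/9 = 1.
(Exp terms are combined using exp(i*s)*conj(exp(i*t)) = exp(i*(s-t)), and sums of them are collapsed using the identity that for every m > 1 the m distinct m-th roots of unity sum to 0, e.g. 1 + exp(2*I*pi/3) + exp(-2*I*pi/3) = 0.)
A character is irreducible iff <chi, chi> = 1, so this representation is irreducible.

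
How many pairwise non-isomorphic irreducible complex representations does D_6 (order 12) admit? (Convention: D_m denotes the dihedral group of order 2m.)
6

Working: The number of irreducible complex representations of a finite group equals its number of conjugacy classes. D_6 has 6 conjugacy classes (n/2 + 3 for n even), so D_6 (order 12) has exactly 6 irreducible complex representations.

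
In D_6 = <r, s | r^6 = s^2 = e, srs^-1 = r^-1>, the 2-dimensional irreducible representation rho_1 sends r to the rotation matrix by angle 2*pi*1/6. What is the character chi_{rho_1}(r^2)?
chi_{rho_1}(r^2) = 2*cos(2*pi*1*2/6) = -1

Proof sketch: rho_1(r^2) is rotation by angle 2*pi*1*2/6, whose trace is 2*cos(2*pi*1*2/6) = -1.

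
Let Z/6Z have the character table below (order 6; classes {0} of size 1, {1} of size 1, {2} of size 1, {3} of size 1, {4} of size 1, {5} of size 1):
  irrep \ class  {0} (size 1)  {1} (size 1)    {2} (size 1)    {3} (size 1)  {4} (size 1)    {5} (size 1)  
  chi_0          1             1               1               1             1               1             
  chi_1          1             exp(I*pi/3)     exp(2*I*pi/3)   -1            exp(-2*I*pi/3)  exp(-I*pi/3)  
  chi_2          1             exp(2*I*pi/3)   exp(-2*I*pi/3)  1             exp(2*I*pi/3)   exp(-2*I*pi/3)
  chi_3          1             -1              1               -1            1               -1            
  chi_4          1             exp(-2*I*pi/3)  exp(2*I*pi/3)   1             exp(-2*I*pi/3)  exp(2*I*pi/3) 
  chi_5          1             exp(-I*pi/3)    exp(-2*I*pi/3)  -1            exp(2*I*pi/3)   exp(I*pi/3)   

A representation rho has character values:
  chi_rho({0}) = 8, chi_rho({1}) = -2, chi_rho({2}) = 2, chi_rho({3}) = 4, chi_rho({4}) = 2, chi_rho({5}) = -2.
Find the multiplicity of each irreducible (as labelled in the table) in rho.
Multiplicities: chi_0: 2, chi_1: 0, chi_2: 2, chi_3: 2, chi_4: 2, chi_5: 0.

Working: Use <chi_rho, chi> = (1/|G|) sum_C |C| * chi_rho(C) * conj(chi(C)) with |G| = 6 for each irreducible chi in the table:
  <chi_rho, chi_0> = (1/6)[1*(8)*conj(1) + 1*(-2)*conj(1) + 1*(2)*conj(1) + 1*(4)*conj(1) + 1*(2)*conj(1) + 1*(-2)*conj(1)]
      = (1/6)[(8) + (-2) + (2) + (4) + (2) + (-2)] = 12/6 = 2
  <chi_rho, chi_1> = (1/6)[1*(8)*conj(1) + 1*(-2)*conj(exp(I*pi/3)) + 1*(2)*conj(exp(2*I*pi/3)) + 1*(4)*conj(-1) + 1*(2)*conj(exp(-2*I*pi/3)) + 1*(-2)*conj(exp(-I*pi/3))]
      = (1/6)[(8) + (-2 + 2*exp(I*pi/3)) + (2 + 4*exp(-2*I*pi/3) + 2*exp(2*I*pi/3)) + (-4) + (2 + 2*exp(-2*I*pi/3) + 4*exp(2*I*pi/3)) + (-2 + 2*exp(-I*pi/3))] = 0/6 = 0
  <chi_rho, chi_2> = (1/6)[1*(8)*conj(1) + 1*(-2)*conj(exp(2*I*pi/3)) + 1*(2)*conj(exp(-2*I*pi/3)) + 1*(4)*conj(1) + 1*(2)*conj(exp(2*I*pi/3)) + 1*(-2)*conj(exp(-2*I*pi/3))]
      = (1/6)[(8) + (2 + 2*exp(2*I*pi/3)) + (2 + 2*exp(-2*I*pi/3) + 4*exp(2*I*pi/3)) + (4) + (2 + 4*exp(-2*I*pi/3) + 2*exp(2*I*pi/3)) + (2 + 2*exp(-2*I*pi/3))] = 12/6 = 2
  <chi_rho, chi_3> = (1/6)[1*(8)*conj(1) + 1*(-2)*conj(-1) + 1*(2)*conj(1) + 1*(4)*conj(-1) + 1*(2)*conj(1) + 1*(-2)*conj(-1)]
      = (1/6)[(8) + (2) + (2) + (-4) + (2) + (2)] = 12/6 = 2
  <chi_rho, chi_4> = (1/6)[1*(8)*conj(1) + 1*(-2)*conj(exp(-2*I*pi/3)) + 1*(2)*conj(exp(2*I*pi/3)) + 1*(4)*conj(1) + 1*(2)*conj(exp(-2*I*pi/3)) + 1*(-2)*conj(exp(2*I*pi/3))]
      = (1/6)[(8) + (2 + 2*exp(-2*I*pi/3)) + (2 + 4*exp(-2*I*pi/3) + 2*exp(2*I*pi/3)) + (4) + (2 + 2*exp(-2*I*pi/3) + 4*exp(2*I*pi/3)) + (2 + 2*exp(2*I*pi/3))] = 12/6 = 2
  <chi_rho, chi_5> = (1/6)[1*(8)*conj(1) + 1*(-2)*conj(exp(-I*pi/3)) + 1*(2)*conj(exp(-2*I*pi/3)) + 1*(4)*conj(-1) + 1*(2)*conj(exp(2*I*pi/3)) + 1*(-2)*conj(exp(I*pi/3))]
      = (1/6)[(8) + (-2 + 2*exp(-I*pi/3)) + (2 + 2*exp(-2*I*pi/3) + 4*exp(2*I*pi/3)) + (-4) + (2 + 4*exp(-2*I*pi/3) + 2*exp(2*I*pi/3)) + (-2 + 2*exp(I*pi/3))] = 0/6 = 0
(Exp terms are combined using exp(i*s)*conj(exp(i*t)) = exp(i*(s-t)), and sums of them are collapsed using the identity that for every m > 1 the m distinct m-th roots of unity sum to 0, e.g. 1 + exp(2*I*pi/3) + exp(-2*I*pi/3) = 0.)
Dimension check: dim(rho) = sum (mult * dim) = 2*1 + 0*1 + 2*1 + 2*1 + 2*1 + 0*1 = 8 = chi_rho(e) = 8.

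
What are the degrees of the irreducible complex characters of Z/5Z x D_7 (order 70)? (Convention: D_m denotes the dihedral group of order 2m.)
Dimensions: 1, 1, 1, 1, 1, 1, 1, 1, 1, 1, 2, 2, 2, 2, 2, 2, 2, 2, 2, 2, 2, 2, 2, 2, 2

There are 25 irreducibles (= number of conjugacy classes). Their dimensions d_i satisfy sum d_i^2 = |G| = 70: 1 + 1 + 1 + 1 + 1 + 1 + 1 + 1 + 1 + 1 + 4 + 4 + 4 + 4 + 4 + 4 + 4 + 4 + 4 + 4 + 4 + 4 + 4 + 4 + 4 = 70. (For the product with Z/5Z: each of the 5 1-dim characters of Z/5Z tensors with each irrep of D_7, giving 5 copies of each D_7-dimension.)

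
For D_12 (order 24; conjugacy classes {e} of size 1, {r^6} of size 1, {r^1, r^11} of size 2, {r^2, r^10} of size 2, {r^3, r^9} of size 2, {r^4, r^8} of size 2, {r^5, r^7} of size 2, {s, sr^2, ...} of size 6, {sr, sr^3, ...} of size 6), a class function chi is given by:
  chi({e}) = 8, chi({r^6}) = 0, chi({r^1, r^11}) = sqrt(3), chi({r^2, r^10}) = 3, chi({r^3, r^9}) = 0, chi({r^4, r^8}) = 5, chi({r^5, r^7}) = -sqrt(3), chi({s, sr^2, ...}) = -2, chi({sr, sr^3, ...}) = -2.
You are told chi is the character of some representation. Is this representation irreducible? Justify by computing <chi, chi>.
Not irreducible (reducible): <chi, chi> = 8 > 1.

Reasoning: <chi, chi> = (1/|G|) sum_C |C| * |chi(C)|^2 = (1/24)[1*|8|^2 + 1*|0|^2 + 2*|sqrt(3)|^2 + 2*|3|^2 + 2*|0|^2 + 2*|5|^2 + 2*|-sqrt(3)|^2 + 6*|-2|^2 + 6*|-2|^2]
  = (1/24)[(64) + (0) + (6) + (18) + (0) + (50) + (6) + (24) + (24)] = 192/24 = 8.
A character is irreducible iff <chi, chi> = 1, so this representation is reducible.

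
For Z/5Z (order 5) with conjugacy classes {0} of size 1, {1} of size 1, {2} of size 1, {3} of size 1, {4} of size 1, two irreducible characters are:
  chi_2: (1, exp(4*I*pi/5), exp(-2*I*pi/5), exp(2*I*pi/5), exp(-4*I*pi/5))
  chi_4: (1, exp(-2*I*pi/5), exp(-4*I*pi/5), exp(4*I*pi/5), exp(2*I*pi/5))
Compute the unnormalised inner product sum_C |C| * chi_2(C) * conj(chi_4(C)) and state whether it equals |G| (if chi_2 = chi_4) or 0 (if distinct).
Sum = 0; so <chi_2, chi_4> = 0 (distinct irreducibles are orthogonal).

Proof sketch: Compute term by term over conjugacy classes (|C| * chi_2(C) * conj(chi_4(C))):
  1*(1)*conj(1) + 1*(exp(4*I*pi/5))*conj(exp(-2*I*pi/5)) + 1*(exp(-2*I*pi/5))*conj(exp(-4*I*pi/5)) + 1*(exp(2*I*pi/5))*conj(exp(4*I*pi/5)) + 1*(exp(-4*I*pi/5))*conj(exp(2*I*pi/5))
  = (1) + (exp(-4*I*pi/5)) + (exp(2*I*pi/5)) + (exp(-2*I*pi/5)) + (exp(4*I*pi/5))
  = 0.
(Exp terms are combined using exp(i*s)*conj(exp(i*t)) = exp(i*(s-t)), and sums of them are collapsed using the identity that for every m > 1 the m distinct m-th roots of unity sum to 0, e.g. 1 + exp(2*I*pi/3) + exp(-2*I*pi/3) = 0.)
Dividing by |G| = 5 gives 0/5 = 0, matching the row-orthogonality relation <chi_2, chi_4> = [chi_2 = chi_4].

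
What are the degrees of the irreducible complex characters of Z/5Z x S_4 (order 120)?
Dimensions: 1, 1, 1, 1, 1, 1, 1, 1, 1, 1, 2, 2, 2, 2, 2, 3, 3, 3, 3, 3, 3, 3, 3, 3, 3

There are 25 irreducibles (= number of conjugacy classes). Their dimensions d_i satisfy sum d_i^2 = |G| = 120: 1 + 1 + 1 + 1 + 1 + 1 + 1 + 1 + 1 + 1 + 4 + 4 + 4 + 4 + 4 + 9 + 9 + 9 + 9 + 9 + 9 + 9 + 9 + 9 + 9 = 120. (For the product with Z/5Z: each of the 5 1-dim characters of Z/5Z tensors with each irrep of S_4, giving 5 copies of each S_4-dimension.)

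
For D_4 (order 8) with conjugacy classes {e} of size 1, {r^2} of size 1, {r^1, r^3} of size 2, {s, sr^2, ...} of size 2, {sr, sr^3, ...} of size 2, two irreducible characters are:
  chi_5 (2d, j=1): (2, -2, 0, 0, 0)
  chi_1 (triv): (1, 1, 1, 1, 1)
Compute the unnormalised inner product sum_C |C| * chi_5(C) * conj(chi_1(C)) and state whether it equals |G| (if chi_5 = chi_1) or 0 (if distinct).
Sum = 0; so <chi_5, chi_1> = 0 (distinct irreducibles are orthogonal).

Justification: Compute term by term over conjugacy classes (|C| * chi_5(C) * conj(chi_1(C))):
  1*(2)*conj(1) + 1*(-2)*conj(1) + 2*(0)*conj(1) + 2*(0)*conj(1) + 2*(0)*conj(1)
  = (2) + (-2) + (0) + (0) + (0)
  = 0.
Dividing by |G| = 8 gives 0/8 = 0, matching the row-orthogonality relation <chi_5, chi_1> = [chi_5 = chi_1].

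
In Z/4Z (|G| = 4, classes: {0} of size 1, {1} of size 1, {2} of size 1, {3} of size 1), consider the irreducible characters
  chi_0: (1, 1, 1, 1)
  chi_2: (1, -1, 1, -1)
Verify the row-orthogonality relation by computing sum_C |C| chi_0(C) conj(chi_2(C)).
Sum = 0; so <chi_0, chi_2> = 0 (distinct irreducibles are orthogonal).

Working: Compute term by term over conjugacy classes (|C| * chi_0(C) * conj(chi_2(C))):
  1*(1)*conj(1) + 1*(1)*conj(-1) + 1*(1)*conj(1) + 1*(1)*conj(-1)
  = (1) + (-1) + (1) + (-1)
  = 0.
(Exp terms are combined using exp(i*s)*conj(exp(i*t)) = exp(i*(s-t)), and sums of them are collapsed using the identity that for every m > 1 the m distinct m-th roots of unity sum to 0, e.g. 1 + exp(2*I*pi/3) + exp(-2*I*pi/3) = 0.)
Dividing by |G| = 4 gives 0/4 = 0, matching the row-orthogonality relation <chi_0, chi_2> = [chi_0 = chi_2].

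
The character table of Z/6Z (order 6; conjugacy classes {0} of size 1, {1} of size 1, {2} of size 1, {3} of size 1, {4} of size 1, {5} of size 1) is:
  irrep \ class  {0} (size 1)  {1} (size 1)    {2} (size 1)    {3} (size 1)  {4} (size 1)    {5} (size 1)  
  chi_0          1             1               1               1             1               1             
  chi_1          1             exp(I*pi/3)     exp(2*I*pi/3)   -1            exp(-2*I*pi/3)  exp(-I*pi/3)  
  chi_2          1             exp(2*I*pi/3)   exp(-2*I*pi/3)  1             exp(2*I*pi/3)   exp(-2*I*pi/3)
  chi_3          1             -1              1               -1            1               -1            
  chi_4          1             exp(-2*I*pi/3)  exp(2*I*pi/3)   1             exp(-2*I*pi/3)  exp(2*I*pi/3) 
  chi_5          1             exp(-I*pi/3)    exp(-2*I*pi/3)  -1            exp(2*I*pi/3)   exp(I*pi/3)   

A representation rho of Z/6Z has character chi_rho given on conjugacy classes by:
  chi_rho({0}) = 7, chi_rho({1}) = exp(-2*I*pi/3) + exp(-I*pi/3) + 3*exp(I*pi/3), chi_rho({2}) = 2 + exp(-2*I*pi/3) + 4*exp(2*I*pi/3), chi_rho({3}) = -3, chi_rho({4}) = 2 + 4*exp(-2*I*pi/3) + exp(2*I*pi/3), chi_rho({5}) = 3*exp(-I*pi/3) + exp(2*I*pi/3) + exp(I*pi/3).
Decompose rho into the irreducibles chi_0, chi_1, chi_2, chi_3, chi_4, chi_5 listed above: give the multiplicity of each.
Multiplicities: chi_0: 1, chi_1: 3, chi_2: 0, chi_3: 1, chi_4: 1, chi_5: 1.

Explanation: Use <chi_rho, chi> = (1/|G|) sum_C |C| * chi_rho(C) * conj(chi(C)) with |G| = 6 for each irreducible chi in the table:
  <chi_rho, chi_0> = (1/6)[1*(7)*conj(1) + 1*(exp(-2*I*pi/3) + exp(-I*pi/3) + 3*exp(I*pi/3))*conj(1) + 1*(2 + exp(-2*I*pi/3) + 4*exp(2*I*pi/3))*conj(1) + 1*(-3)*conj(1) + 1*(2 + 4*exp(-2*I*pi/3) + exp(2*I*pi/3))*conj(1) + 1*(3*exp(-I*pi/3) + exp(2*I*pi/3) + exp(I*pi/3))*conj(1)]
      = (1/6)[(7) + (exp(-2*I*pi/3) + exp(-I*pi/3) + 3*exp(I*pi/3)) + (2 + exp(-2*I*pi/3) + 4*exp(2*I*pi/3)) + (-3) + (2 + 4*exp(-2*I*pi/3) + exp(2*I*pi/3)) + (3*exp(-I*pi/3) + exp(2*I*pi/3) + exp(I*pi/3))] = 6/6 = 1
  <chi_rho, chi_1> = (1/6)[1*(7)*conj(1) + 1*(exp(-2*I*pi/3) + exp(-I*pi/3) + 3*exp(I*pi/3))*conj(exp(I*pi/3)) + 1*(2 + exp(-2*I*pi/3) + 4*exp(2*I*pi/3))*conj(exp(2*I*pi/3)) + 1*(-3)*conj(-1) + 1*(2 + 4*exp(-2*I*pi/3) + exp(2*I*pi/3))*conj(exp(-2*I*pi/3)) + 1*(3*exp(-I*pi/3) + exp(2*I*pi/3) + exp(I*pi/3))*conj(exp(-I*pi/3))]
      = (1/6)[(7) + (2 + exp(-2*I*pi/3)) + (4 + 2*exp(-2*I*pi/3) + exp(2*I*pi/3)) + (3) + (4 + exp(-2*I*pi/3) + 2*exp(2*I*pi/3)) + (2 + exp(2*I*pi/3))] = 18/6 = 3
  <chi_rho, chi_2> = (1/6)[1*(7)*conj(1) + 1*(exp(-2*I*pi/3) + exp(-I*pi/3) + 3*exp(I*pi/3))*conj(exp(2*I*pi/3)) + 1*(2 + exp(-2*I*pi/3) + 4*exp(2*I*pi/3))*conj(exp(-2*I*pi/3)) + 1*(-3)*conj(1) + 1*(2 + 4*exp(-2*I*pi/3) + exp(2*I*pi/3))*conj(exp(2*I*pi/3)) + 1*(3*exp(-I*pi/3) + exp(2*I*pi/3) + exp(I*pi/3))*conj(exp(-2*I*pi/3))]
      = (1/6)[(7) + (-1 + 3*exp(-I*pi/3) + exp(2*I*pi/3)) + (1 + 4*exp(-2*I*pi/3) + 2*exp(2*I*pi/3)) + (-3) + (1 + 2*exp(-2*I*pi/3) + 4*exp(2*I*pi/3)) + (-1 + exp(-2*I*pi/3) + 3*exp(I*pi/3))] = 0/6 = 0
  <chi_rho, chi_3> = (1/6)[1*(7)*conj(1) + 1*(exp(-2*I*pi/3) + exp(-I*pi/3) + 3*exp(I*pi/3))*conj(-1) + 1*(2 + exp(-2*I*pi/3) + 4*exp(2*I*pi/3))*conj(1) + 1*(-3)*conj(-1) + 1*(2 + 4*exp(-2*I*pi/3) + exp(2*I*pi/3))*conj(1) + 1*(3*exp(-I*pi/3) + exp(2*I*pi/3) + exp(I*pi/3))*conj(-1)]
      = (1/6)[(7) + (-3*exp(I*pi/3) - exp(-I*pi/3) - exp(-2*I*pi/3)) + (2 + exp(-2*I*pi/3) + 4*exp(2*I*pi/3)) + (3) + (2 + 4*exp(-2*I*pi/3) + exp(2*I*pi/3)) + (-exp(I*pi/3) - exp(2*I*pi/3) - 3*exp(-I*pi/3))] = 6/6 = 1
  <chi_rho, chi_4> = (1/6)[1*(7)*conj(1) + 1*(exp(-2*I*pi/3) + exp(-I*pi/3) + 3*exp(I*pi/3))*conj(exp(-2*I*pi/3)) + 1*(2 + exp(-2*I*pi/3) + 4*exp(2*I*pi/3))*conj(exp(2*I*pi/3)) + 1*(-3)*conj(1) + 1*(2 + 4*exp(-2*I*pi/3) + exp(2*I*pi/3))*conj(exp(-2*I*pi/3)) + 1*(3*exp(-I*pi/3) + exp(2*I*pi/3) + exp(I*pi/3))*conj(exp(2*I*pi/3))]
      = (1/6)[(7) + (-2 + exp(I*pi/3)) + (4 + 2*exp(-2*I*pi/3) + exp(2*I*pi/3)) + (-3) + (4 + exp(-2*I*pi/3) + 2*exp(2*I*pi/3)) + (-2 + exp(-I*pi/3))] = 6/6 = 1
  <chi_rho, chi_5> = (1/6)[1*(7)*conj(1) + 1*(exp(-2*I*pi/3) + exp(-I*pi/3) + 3*exp(I*pi/3))*conj(exp(-I*pi/3)) + 1*(2 + exp(-2*I*pi/3) + 4*exp(2*I*pi/3))*conj(exp(-2*I*pi/3)) + 1*(-3)*conj(-1) + 1*(2 + 4*exp(-2*I*pi/3) + exp(2*I*pi/3))*conj(exp(2*I*pi/3)) + 1*(3*exp(-I*pi/3) + exp(2*I*pi/3) + exp(I*pi/3))*conj(exp(I*pi/3))]
      = (1/6)[(7) + (1 + exp(-I*pi/3) + 3*exp(2*I*pi/3)) + (1 + 4*exp(-2*I*pi/3) + 2*exp(2*I*pi/3)) + (3) + (1 + 2*exp(-2*I*pi/3) + 4*exp(2*I*pi/3)) + (1 + 3*exp(-2*I*pi/3) + exp(I*pi/3))] = 6/6 = 1
(Exp terms are combined using exp(i*s)*conj(exp(i*t)) = exp(i*(s-t)), and sums of them are collapsed using the identity that for every m > 1 the m distinct m-th roots of unity sum to 0, e.g. 1 + exp(2*I*pi/3) + exp(-2*I*pi/3) = 0.)
Dimension check: dim(rho) = sum (mult * dim) = 1*1 + 3*1 + 0*1 + 1*1 + 1*1 + 1*1 = 7 = chi_rho(e) = 7.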